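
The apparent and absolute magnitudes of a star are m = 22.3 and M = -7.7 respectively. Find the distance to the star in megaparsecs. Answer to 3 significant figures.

d ≈ 10.0 Mpc

Distance modulus: m − M = 22.3 − (-7.7) = 30.000
m − M = 5 log₁₀ d − 5
log₁₀ d = (m − M)/5 + 1 = 7.0000
d = 10^7.0000 = 1.000×10^7 pc
= 10.00 Mpc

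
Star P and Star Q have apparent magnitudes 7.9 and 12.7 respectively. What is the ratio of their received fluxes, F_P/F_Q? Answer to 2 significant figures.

F_P/F_Q ≈ 83

Magnitude difference = -4.8
Flux ratio = 10^(−0.4 Δm) = 10^(−0.4 × -4.8) = 10^1.920 = 83.18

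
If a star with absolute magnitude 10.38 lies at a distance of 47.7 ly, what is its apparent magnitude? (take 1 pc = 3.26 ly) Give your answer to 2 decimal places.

d = 47.7 ly / 3.26 = 14.63 pc
m = M + 5 log₁₀ d − 5 = 10.38 + 5·1.1653 − 5 = 11.207

m ≈ 11.21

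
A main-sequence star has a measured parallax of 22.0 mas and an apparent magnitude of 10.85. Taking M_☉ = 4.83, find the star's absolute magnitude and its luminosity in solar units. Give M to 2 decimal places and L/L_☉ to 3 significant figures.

M ≈ 7.56; L/L_☉ ≈ 0.0808

d = 1/p = 1000/22.0 mas = 45.45 pc
M = m − 5 log₁₀ d + 5 = 10.85 − 5·1.6576 + 5 = 7.562
M − M_☉ = 7.562 − 4.83 = 2.732
L/L_☉ = 10^(−0.4 × 2.732) = 0.08075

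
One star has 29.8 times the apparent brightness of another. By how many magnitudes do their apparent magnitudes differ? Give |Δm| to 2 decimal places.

|Δm| ≈ 3.69

Pogson: Δm = −2.5 log₁₀(ratio) = −2.5 log₁₀(29.8) = −2.5 × 1.4742 = -3.686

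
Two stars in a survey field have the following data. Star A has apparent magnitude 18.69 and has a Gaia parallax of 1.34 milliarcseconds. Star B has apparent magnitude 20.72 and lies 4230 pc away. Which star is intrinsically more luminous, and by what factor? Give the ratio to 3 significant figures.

Star B is more luminous, by a factor of 4.95.

Star A: p = 1.34 mas = 1.34×10^-3″ → d = 1/p = 746.3 pc
Star A: M = m − 5 log₁₀ d + 5 = 18.69 − 5·2.8729 + 5 = 9.326
Star B: M = m − 5 log₁₀ d + 5 = 20.72 − 5·3.6263 + 5 = 7.588
ΔM = M_A − M_B = 9.326 − (7.588) = 1.737; smaller M is more luminous → Star B.
L ratio = 10^(0.4 |ΔM|) = 10^0.695 = 4.953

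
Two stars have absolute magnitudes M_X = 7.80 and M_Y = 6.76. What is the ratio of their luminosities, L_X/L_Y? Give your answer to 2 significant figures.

L_X/L_Y ≈ 0.38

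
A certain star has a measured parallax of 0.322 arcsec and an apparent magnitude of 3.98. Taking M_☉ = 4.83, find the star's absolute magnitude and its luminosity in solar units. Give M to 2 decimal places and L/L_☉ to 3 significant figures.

M ≈ 6.52; L/L_☉ ≈ 0.211

d = 1/p = 1/0.322″ = 3.106 pc
M = m − 5 log₁₀ d + 5 = 3.98 − 5·0.4921 + 5 = 6.519
M − M_☉ = 6.519 − 4.83 = 1.689
L/L_☉ = 10^(−0.4 × 1.689) = 0.2110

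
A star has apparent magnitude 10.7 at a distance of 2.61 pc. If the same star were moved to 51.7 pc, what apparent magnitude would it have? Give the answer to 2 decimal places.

m ≈ 17.18

Flux ∝ 1/d², so Δm = 5 log₁₀(d₂/d₁) = 5 log₁₀(51.7/2.61) = 6.484
m₂ = m₁ + Δm = 10.7 + (6.484) = 17.184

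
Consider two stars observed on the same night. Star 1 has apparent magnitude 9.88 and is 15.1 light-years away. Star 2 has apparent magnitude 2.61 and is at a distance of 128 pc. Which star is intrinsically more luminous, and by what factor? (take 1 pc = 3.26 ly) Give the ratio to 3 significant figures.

Star 1: d = 15.1 ly / 3.26 = 4.632 pc
Star 1: M = m − 5 log₁₀ d + 5 = 9.88 − 5·0.6658 + 5 = 11.551
Star 2: M = m − 5 log₁₀ d + 5 = 2.61 − 5·2.1072 + 5 = -2.926
ΔM = M_1 − M_2 = 11.551 − (-2.926) = 14.477; smaller M is more luminous → Star 2.
L ratio = 10^(0.4 |ΔM|) = 10^5.791 = 617900

Star 2 is more luminous, by a factor of 618000.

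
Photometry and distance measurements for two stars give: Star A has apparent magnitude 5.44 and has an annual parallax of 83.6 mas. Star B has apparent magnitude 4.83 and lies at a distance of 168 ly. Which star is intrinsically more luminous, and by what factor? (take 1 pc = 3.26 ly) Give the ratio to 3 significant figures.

Star A: p = 83.6 mas = 0.0836″ → d = 1/p = 11.96 pc
Star A: M = m − 5 log₁₀ d + 5 = 5.44 − 5·1.0778 + 5 = 5.051
Star B: d = 168 ly / 3.26 = 51.53 pc
Star B: M = m − 5 log₁₀ d + 5 = 4.83 − 5·1.7121 + 5 = 1.270
ΔM = M_A − M_B = 5.051 − (1.270) = 3.781; smaller M is more luminous → Star B.
L ratio = 10^(0.4 |ΔM|) = 10^1.513 = 32.55

Star B is more luminous, by a factor of 32.6.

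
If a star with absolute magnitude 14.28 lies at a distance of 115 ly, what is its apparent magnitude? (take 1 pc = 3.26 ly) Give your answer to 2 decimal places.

m ≈ 17.02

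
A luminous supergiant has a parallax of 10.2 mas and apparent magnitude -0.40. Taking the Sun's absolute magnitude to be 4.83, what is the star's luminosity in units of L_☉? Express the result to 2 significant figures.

L/L_☉ ≈ 12000

d = 1/p = 1000/10.2 mas = 98.04 pc
M = m − 5 log₁₀ d + 5 = -0.40 − 5·1.9914 + 5 = -5.357
M − M_☉ = -5.357 − 4.83 = -10.187
L/L_☉ = 10^(−0.4 × -10.187) = 11880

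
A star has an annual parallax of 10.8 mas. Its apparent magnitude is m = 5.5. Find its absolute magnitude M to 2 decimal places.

M ≈ 0.67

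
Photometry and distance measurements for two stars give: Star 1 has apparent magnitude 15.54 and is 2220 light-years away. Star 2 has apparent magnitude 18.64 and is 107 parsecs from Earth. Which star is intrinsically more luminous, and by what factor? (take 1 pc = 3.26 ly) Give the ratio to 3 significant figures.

Star 1: d = 2220 ly / 3.26 = 681.0 pc
Star 1: M = m − 5 log₁₀ d + 5 = 15.54 − 5·2.8331 + 5 = 6.374
Star 2: M = m − 5 log₁₀ d + 5 = 18.64 − 5·2.0294 + 5 = 13.493
ΔM = M_1 − M_2 = 6.374 − (13.493) = -7.119; smaller M is more luminous → Star 1.
L ratio = 10^(0.4 |ΔM|) = 10^2.848 = 703.9

Star 1 is more luminous, by a factor of 704.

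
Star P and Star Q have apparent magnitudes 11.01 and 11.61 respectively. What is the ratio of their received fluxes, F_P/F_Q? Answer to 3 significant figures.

Δm = 11.01 − (11.61) = -0.60
Flux ratio = 10^(−0.4 Δm) = 10^(−0.4 × -0.60) = 10^0.240 = 1.738

F_P/F_Q ≈ 1.74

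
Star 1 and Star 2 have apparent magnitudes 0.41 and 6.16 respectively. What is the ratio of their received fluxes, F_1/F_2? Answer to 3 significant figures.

Δm = 0.41 − (6.16) = -5.75
Flux ratio = 10^(−0.4 Δm) = 10^(−0.4 × -5.75) = 10^2.300 = 199.5

F_1/F_2 ≈ 200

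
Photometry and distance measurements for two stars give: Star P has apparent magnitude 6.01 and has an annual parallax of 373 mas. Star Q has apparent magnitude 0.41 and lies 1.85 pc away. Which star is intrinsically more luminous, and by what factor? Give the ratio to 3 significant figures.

Star P: p = 373 mas = 0.373″ → d = 1/p = 2.681 pc
Star P: M = m − 5 log₁₀ d + 5 = 6.01 − 5·0.4283 + 5 = 8.869
Star Q: M = m − 5 log₁₀ d + 5 = 0.41 − 5·0.2672 + 5 = 4.074
ΔM = M_P − M_Q = 8.869 − (4.074) = 4.794; smaller M is more luminous → Star Q.
L ratio = 10^(0.4 |ΔM|) = 10^1.918 = 82.75

Star Q is more luminous, by a factor of 82.7.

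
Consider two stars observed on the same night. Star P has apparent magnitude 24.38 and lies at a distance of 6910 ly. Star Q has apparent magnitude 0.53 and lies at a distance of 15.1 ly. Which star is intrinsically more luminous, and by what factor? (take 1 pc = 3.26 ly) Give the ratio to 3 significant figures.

Star Q is more luminous, by a factor of 16600.

Star P: d = 6910 ly / 3.26 = 2120 pc
Star P: M = m − 5 log₁₀ d + 5 = 24.38 − 5·3.3263 + 5 = 12.749
Star Q: d = 15.1 ly / 3.26 = 4.632 pc
Star Q: M = m − 5 log₁₀ d + 5 = 0.53 − 5·0.6658 + 5 = 2.201
ΔM = M_P − M_Q = 12.749 − (2.201) = 10.547; smaller M is more luminous → Star Q.
L ratio = 10^(0.4 |ΔM|) = 10^4.219 = 16560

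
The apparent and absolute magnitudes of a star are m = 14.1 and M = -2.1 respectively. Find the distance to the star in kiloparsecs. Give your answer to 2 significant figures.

Distance modulus: m − M = 14.1 − (-2.1) = 16.200
m − M = 5 log₁₀ d − 5
log₁₀ d = (m − M)/5 + 1 = 4.2400
d = 10^4.2400 = 17380 pc
= 17.38 kpc

d ≈ 17 kpc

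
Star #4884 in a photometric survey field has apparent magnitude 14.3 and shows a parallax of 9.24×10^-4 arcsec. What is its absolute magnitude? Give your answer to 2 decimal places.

M ≈ 4.13

d = 1/p = 1/9.24×10^-4″ = 1082 pc
5 log₁₀(d/10 pc) = 5 log₁₀(1082) − 5 = 10.172
M = m − 5 log₁₀(d/10) = 14.3 − 10.172 = 4.128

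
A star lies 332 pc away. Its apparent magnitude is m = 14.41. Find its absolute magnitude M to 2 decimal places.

M ≈ 6.80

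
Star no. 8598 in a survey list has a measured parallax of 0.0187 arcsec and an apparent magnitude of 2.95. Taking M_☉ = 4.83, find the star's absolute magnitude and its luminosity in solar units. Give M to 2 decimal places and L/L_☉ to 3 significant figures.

d = 1/p = 1/0.0187″ = 53.48 pc
M = m − 5 log₁₀ d + 5 = 2.95 − 5·1.7282 + 5 = -0.691
M − M_☉ = -0.691 − 4.83 = -5.521
L/L_☉ = 10^(−0.4 × -5.521) = 161.6

M ≈ -0.69; L/L_☉ ≈ 162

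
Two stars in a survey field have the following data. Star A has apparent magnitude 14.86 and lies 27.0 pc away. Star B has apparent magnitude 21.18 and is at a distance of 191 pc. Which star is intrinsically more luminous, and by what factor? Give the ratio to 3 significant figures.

Star A: M = m − 5 log₁₀ d + 5 = 14.86 − 5·1.4314 + 5 = 12.703
Star B: M = m − 5 log₁₀ d + 5 = 21.18 − 5·2.2810 + 5 = 14.775
ΔM = M_A − M_B = 12.703 − (14.775) = -2.072; smaller M is more luminous → Star A.
L ratio = 10^(0.4 |ΔM|) = 10^0.829 = 6.740

Star A is more luminous, by a factor of 6.74.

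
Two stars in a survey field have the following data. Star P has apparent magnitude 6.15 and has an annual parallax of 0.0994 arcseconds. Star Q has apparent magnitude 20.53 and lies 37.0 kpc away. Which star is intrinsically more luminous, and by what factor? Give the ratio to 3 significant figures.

Star Q is more luminous, by a factor of 23.9.

Star P: d = 1/p = 1/0.0994″ = 10.06 pc
Star P: M = m − 5 log₁₀ d + 5 = 6.15 − 5·1.0026 + 5 = 6.137
Star Q: d = 37.0 kpc = 37000 pc
Star Q: M = m − 5 log₁₀ d + 5 = 20.53 − 5·4.5682 + 5 = 2.689
ΔM = M_P − M_Q = 6.137 − (2.689) = 3.448; smaller M is more luminous → Star Q.
L ratio = 10^(0.4 |ΔM|) = 10^1.379 = 23.94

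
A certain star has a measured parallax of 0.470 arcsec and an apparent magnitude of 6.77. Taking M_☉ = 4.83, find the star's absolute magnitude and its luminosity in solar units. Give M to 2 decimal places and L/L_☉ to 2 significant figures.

M ≈ 10.13; L/L_☉ ≈ 7.6×10^-3

d = 1/p = 1/0.470″ = 2.128 pc
M = m − 5 log₁₀ d + 5 = 6.77 − 5·0.3279 + 5 = 10.130
M − M_☉ = 10.130 − 4.83 = 5.300
L/L_☉ = 10^(−0.4 × 5.300) = 7.582×10^-3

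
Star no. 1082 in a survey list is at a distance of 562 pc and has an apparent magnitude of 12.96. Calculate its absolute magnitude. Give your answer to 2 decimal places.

5 log₁₀(d/10 pc) = 5 log₁₀(562.0) − 5 = 8.749
M = m − 5 log₁₀(d/10) = 12.96 − 8.749 = 4.211

M ≈ 4.21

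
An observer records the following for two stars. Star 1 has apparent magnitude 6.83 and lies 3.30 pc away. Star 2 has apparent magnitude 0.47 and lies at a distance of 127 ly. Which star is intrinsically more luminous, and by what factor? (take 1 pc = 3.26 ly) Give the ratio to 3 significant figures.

Star 1: M = m − 5 log₁₀ d + 5 = 6.83 − 5·0.5185 + 5 = 9.237
Star 2: d = 127 ly / 3.26 = 38.96 pc
Star 2: M = m − 5 log₁₀ d + 5 = 0.47 − 5·1.5906 + 5 = -2.483
ΔM = M_1 − M_2 = 9.237 − (-2.483) = 11.720; smaller M is more luminous → Star 2.
L ratio = 10^(0.4 |ΔM|) = 10^4.688 = 48770

Star 2 is more luminous, by a factor of 48800.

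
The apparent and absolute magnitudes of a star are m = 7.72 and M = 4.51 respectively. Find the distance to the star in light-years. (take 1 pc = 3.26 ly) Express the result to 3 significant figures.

μ = m − M = 3.210
m − M = 5 log₁₀ d − 5
log₁₀ d = (m − M)/5 + 1 = 1.6420
d = 10^1.6420 = 43.85 pc
= 143.0 ly

d ≈ 143 ly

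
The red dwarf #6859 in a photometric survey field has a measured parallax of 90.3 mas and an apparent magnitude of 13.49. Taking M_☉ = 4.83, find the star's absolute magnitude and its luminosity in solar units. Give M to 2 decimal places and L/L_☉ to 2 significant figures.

d = 1/p = 1000/90.3 mas = 11.07 pc
M = m − 5 log₁₀ d + 5 = 13.49 − 5·1.0443 + 5 = 13.268
M − M_☉ = 13.268 − 4.83 = 8.438
L/L_☉ = 10^(−0.4 × 8.438) = 4.213×10^-4

M ≈ 13.27; L/L_☉ ≈ 4.2×10^-4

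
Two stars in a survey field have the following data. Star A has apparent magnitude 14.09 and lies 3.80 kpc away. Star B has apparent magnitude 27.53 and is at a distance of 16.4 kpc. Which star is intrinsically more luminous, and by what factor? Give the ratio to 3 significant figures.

Star A: d = 3.80 kpc = 3800 pc
Star A: M = m − 5 log₁₀ d + 5 = 14.09 − 5·3.5798 + 5 = 1.191
Star B: d = 16.4 kpc = 16400 pc
Star B: M = m − 5 log₁₀ d + 5 = 27.53 − 5·4.2148 + 5 = 11.456
ΔM = M_A − M_B = 1.191 − (11.456) = -10.265; smaller M is more luminous → Star A.
L ratio = 10^(0.4 |ΔM|) = 10^4.106 = 12760

Star A is more luminous, by a factor of 12800.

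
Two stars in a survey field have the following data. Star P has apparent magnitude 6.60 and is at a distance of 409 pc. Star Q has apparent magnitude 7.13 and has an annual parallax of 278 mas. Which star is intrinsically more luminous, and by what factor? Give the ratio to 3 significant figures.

Star P is more luminous, by a factor of 21100.

Star P: M = m − 5 log₁₀ d + 5 = 6.60 − 5·2.6117 + 5 = -1.459
Star Q: p = 278 mas = 0.278″ → d = 1/p = 3.597 pc
Star Q: M = m − 5 log₁₀ d + 5 = 7.13 − 5·0.5560 + 5 = 9.350
ΔM = M_P − M_Q = -1.459 − (9.350) = -10.809; smaller M is more luminous → Star P.
L ratio = 10^(0.4 |ΔM|) = 10^4.324 = 21060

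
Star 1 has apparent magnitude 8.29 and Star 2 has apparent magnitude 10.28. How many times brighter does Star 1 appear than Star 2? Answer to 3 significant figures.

6.25

Δm = 8.29 − (10.28) = -1.99
Flux ratio = 10^(−0.4 Δm) = 10^(−0.4 × -1.99) = 10^0.796 = 6.252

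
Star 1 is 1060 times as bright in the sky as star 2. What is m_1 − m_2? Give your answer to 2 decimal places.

m_1 − m_2 ≈ -7.56

Pogson: Δm = −2.5 log₁₀(ratio) = −2.5 log₁₀(1060) = −2.5 × 3.0253 = -7.563
Star 1 is brighter, so it has the smaller magnitude: the difference is negative.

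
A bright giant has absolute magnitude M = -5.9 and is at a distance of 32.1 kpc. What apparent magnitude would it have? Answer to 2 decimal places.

m ≈ 11.63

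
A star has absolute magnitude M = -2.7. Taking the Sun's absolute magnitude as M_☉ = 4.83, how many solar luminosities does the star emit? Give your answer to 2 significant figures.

M − M_☉ = -2.7 − 4.83 = -7.530
L/L_☉ = 10^(−0.4 (M − M_☉)) = 10^3.012 = 1028

L/L_☉ ≈ 1000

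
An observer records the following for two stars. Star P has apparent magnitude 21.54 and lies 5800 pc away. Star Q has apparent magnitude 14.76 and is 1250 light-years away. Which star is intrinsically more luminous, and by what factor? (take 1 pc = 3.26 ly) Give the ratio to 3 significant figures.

Star Q is more luminous, by a factor of 2.25.

Star P: M = m − 5 log₁₀ d + 5 = 21.54 − 5·3.7634 + 5 = 7.723
Star Q: d = 1250 ly / 3.26 = 383.4 pc
Star Q: M = m − 5 log₁₀ d + 5 = 14.76 − 5·2.5837 + 5 = 6.842
ΔM = M_P − M_Q = 7.723 − (6.842) = 0.881; smaller M is more luminous → Star Q.
L ratio = 10^(0.4 |ΔM|) = 10^0.353 = 2.252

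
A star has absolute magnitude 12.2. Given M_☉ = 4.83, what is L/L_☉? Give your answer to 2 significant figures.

M − M_☉ = 12.2 − 4.83 = 7.370
L/L_☉ = 10^(−0.4 (M − M_☉)) = 10^-2.948 = 1.127×10^-3

L/L_☉ ≈ 1.1×10^-3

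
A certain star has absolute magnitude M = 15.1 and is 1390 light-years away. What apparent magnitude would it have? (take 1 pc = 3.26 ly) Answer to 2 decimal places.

m ≈ 23.25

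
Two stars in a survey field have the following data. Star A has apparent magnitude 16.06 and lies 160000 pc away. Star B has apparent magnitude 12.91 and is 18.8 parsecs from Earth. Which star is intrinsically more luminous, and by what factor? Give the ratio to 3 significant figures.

Star A is more luminous, by a factor of 3.98×10^6.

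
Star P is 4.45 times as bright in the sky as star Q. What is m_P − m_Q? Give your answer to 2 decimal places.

m_P − m_Q ≈ -1.62

Pogson: Δm = −2.5 log₁₀(ratio) = −2.5 log₁₀(4.45) = −2.5 × 0.6484 = -1.621
Star P is brighter, so it has the smaller magnitude: the difference is negative.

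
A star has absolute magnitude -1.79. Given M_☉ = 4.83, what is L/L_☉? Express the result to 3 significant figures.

L/L_☉ ≈ 445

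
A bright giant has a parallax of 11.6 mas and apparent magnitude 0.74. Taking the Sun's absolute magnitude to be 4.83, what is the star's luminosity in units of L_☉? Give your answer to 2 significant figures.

L/L_☉ ≈ 3200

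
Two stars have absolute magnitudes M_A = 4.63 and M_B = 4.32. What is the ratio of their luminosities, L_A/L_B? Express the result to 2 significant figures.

L_A/L_B ≈ 0.75

ΔM = M_A − M_B = 0.31
L_A/L_B = 10^(−0.4 ΔM) = 10^-0.124 = 0.7516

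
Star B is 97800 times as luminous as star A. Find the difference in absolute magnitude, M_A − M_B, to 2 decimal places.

M_A − M_B ≈ 12.48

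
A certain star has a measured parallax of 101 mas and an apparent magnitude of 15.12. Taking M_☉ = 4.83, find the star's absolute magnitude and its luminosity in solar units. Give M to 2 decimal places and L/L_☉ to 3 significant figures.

M ≈ 15.14; L/L_☉ ≈ 7.51×10^-5

d = 1/p = 1000/101 mas = 9.901 pc
M = m − 5 log₁₀ d + 5 = 15.12 − 5·0.9957 + 5 = 15.142
M − M_☉ = 15.142 − 4.83 = 10.312
L/L_☉ = 10^(−0.4 × 10.312) = 7.505×10^-5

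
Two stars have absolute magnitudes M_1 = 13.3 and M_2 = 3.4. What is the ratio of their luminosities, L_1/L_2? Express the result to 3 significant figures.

ΔM = M_1 − M_2 = 9.9
L_1/L_2 = 10^(−0.4 ΔM) = 10^-3.960 = 1.096×10^-4

L_1/L_2 ≈ 1.10×10^-4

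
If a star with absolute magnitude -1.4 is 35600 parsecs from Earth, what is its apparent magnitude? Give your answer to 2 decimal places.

m ≈ 16.36

m = M + 5 log₁₀ d − 5 = -1.4 + 5·4.5514 − 5 = 16.357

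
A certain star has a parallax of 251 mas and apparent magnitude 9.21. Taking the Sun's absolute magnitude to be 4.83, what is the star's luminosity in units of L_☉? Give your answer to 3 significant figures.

d = 1/p = 1000/251 mas = 3.984 pc
M = m − 5 log₁₀ d + 5 = 9.21 − 5·0.6003 + 5 = 11.208
M − M_☉ = 11.208 − 4.83 = 6.378
L/L_☉ = 10^(−0.4 × 6.378) = 2.810×10^-3

L/L_☉ ≈ 2.81×10^-3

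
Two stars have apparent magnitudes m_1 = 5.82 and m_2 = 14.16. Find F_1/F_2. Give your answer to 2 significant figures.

F_1/F_2 ≈ 2200

Δm = 5.82 − (14.16) = -8.34
Flux ratio = 10^(−0.4 Δm) = 10^(−0.4 × -8.34) = 10^3.336 = 2168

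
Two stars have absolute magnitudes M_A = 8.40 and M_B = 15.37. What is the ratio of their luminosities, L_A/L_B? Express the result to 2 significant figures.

ΔM = M_A − M_B = -6.97
L_A/L_B = 10^(−0.4 ΔM) = 10^2.788 = 613.8

L_A/L_B ≈ 610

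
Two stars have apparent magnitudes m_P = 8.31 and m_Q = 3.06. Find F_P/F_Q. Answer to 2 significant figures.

F_P/F_Q ≈ 7.9×10^-3

Magnitude difference = 5.25
Flux ratio = 10^(−0.4 Δm) = 10^(−0.4 × 5.25) = 10^-2.100 = 7.943×10^-3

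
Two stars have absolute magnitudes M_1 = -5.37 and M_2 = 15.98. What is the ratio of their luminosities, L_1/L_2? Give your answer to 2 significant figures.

L_1/L_2 ≈ 3.5×10^8

ΔM = M_1 − M_2 = -21.35
L_1/L_2 = 10^(−0.4 ΔM) = 10^8.540 = 3.467×10^8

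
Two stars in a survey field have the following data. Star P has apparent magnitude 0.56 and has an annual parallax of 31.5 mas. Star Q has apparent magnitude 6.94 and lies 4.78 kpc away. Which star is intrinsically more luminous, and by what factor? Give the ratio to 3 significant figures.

Star Q is more luminous, by a factor of 63.6.

Star P: p = 31.5 mas = 0.0315″ → d = 1/p = 31.75 pc
Star P: M = m − 5 log₁₀ d + 5 = 0.56 − 5·1.5017 + 5 = -1.948
Star Q: d = 4.78 kpc = 4780 pc
Star Q: M = m − 5 log₁₀ d + 5 = 6.94 − 5·3.6794 + 5 = -6.457
ΔM = M_P − M_Q = -1.948 − (-6.457) = 4.509; smaller M is more luminous → Star Q.
L ratio = 10^(0.4 |ΔM|) = 10^1.803 = 63.60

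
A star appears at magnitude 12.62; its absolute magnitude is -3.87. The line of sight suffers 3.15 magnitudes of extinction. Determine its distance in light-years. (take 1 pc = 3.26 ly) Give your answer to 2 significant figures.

d ≈ 15000 ly

m − M = 5 log₁₀(d/10 pc) + A  ⇒  12.62 − (-3.87) − 3.15 = 5 log₁₀(d/10)
13.340 = 5 log₁₀(d/10)
log₁₀ d = (m − M − A)/5 + 1 = 3.6680
d = 10^3.6680 = 4656 pc
= 15180 ly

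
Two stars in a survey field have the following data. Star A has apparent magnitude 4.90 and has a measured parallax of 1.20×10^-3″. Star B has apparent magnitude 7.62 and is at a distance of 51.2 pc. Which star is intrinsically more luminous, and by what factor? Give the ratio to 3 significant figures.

Star A: d = 1/p = 1/1.20×10^-3″ = 833.3 pc
Star A: M = m − 5 log₁₀ d + 5 = 4.90 − 5·2.9208 + 5 = -4.704
Star B: M = m − 5 log₁₀ d + 5 = 7.62 − 5·1.7093 + 5 = 4.074
ΔM = M_A − M_B = -4.704 − (4.074) = -8.778; smaller M is more luminous → Star A.
L ratio = 10^(0.4 |ΔM|) = 10^3.511 = 3244

Star A is more luminous, by a factor of 3240.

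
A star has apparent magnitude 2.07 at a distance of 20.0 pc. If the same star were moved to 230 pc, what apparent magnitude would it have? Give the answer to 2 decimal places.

m ≈ 7.37

Flux ∝ 1/d², so Δm = 5 log₁₀(d₂/d₁) = 5 log₁₀(230/20.0) = 5.303
m₂ = m₁ + Δm = 2.07 + (5.303) = 7.373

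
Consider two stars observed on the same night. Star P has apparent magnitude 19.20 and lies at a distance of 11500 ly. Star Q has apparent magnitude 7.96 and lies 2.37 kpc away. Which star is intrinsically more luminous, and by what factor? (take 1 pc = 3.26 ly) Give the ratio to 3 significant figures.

Star P: d = 11500 ly / 3.26 = 3528 pc
Star P: M = m − 5 log₁₀ d + 5 = 19.20 − 5·3.5475 + 5 = 6.463
Star Q: d = 2.37 kpc = 2370 pc
Star Q: M = m − 5 log₁₀ d + 5 = 7.96 − 5·3.3747 + 5 = -3.914
ΔM = M_P − M_Q = 6.463 − (-3.914) = 10.376; smaller M is more luminous → Star Q.
L ratio = 10^(0.4 |ΔM|) = 10^4.151 = 14140

Star Q is more luminous, by a factor of 14100.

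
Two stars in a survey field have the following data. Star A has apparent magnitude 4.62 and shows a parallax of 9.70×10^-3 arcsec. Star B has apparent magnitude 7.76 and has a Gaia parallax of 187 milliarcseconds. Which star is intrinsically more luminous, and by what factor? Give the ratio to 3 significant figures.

Star A is more luminous, by a factor of 6700.

Star A: d = 1/p = 1/9.70×10^-3″ = 103.1 pc
Star A: M = m − 5 log₁₀ d + 5 = 4.62 − 5·2.0132 + 5 = -0.446
Star B: p = 187 mas = 0.187″ → d = 1/p = 5.348 pc
Star B: M = m − 5 log₁₀ d + 5 = 7.76 − 5·0.7282 + 5 = 9.119
ΔM = M_A − M_B = -0.446 − (9.119) = -9.565; smaller M is more luminous → Star A.
L ratio = 10^(0.4 |ΔM|) = 10^3.826 = 6701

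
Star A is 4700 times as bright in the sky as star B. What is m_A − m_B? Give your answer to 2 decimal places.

Pogson: Δm = −2.5 log₁₀(ratio) = −2.5 log₁₀(4700) = −2.5 × 3.6721 = -9.180
Star A is brighter, so it has the smaller magnitude: the difference is negative.

m_A − m_B ≈ -9.18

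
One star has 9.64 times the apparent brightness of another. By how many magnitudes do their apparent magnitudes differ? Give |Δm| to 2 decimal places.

|Δm| ≈ 2.46

Pogson: Δm = −2.5 log₁₀(ratio) = −2.5 log₁₀(9.64) = −2.5 × 0.9841 = -2.460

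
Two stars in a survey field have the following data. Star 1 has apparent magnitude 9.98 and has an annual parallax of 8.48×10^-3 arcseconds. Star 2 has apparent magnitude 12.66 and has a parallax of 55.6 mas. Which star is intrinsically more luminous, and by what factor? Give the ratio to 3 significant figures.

Star 1 is more luminous, by a factor of 507.

Star 1: d = 1/p = 1/8.48×10^-3″ = 117.9 pc
Star 1: M = m − 5 log₁₀ d + 5 = 9.98 − 5·2.0716 + 5 = 4.622
Star 2: p = 55.6 mas = 0.0556″ → d = 1/p = 17.99 pc
Star 2: M = m − 5 log₁₀ d + 5 = 12.66 − 5·1.2549 + 5 = 11.385
ΔM = M_1 − M_2 = 4.622 − (11.385) = -6.763; smaller M is more luminous → Star 1.
L ratio = 10^(0.4 |ΔM|) = 10^2.705 = 507.4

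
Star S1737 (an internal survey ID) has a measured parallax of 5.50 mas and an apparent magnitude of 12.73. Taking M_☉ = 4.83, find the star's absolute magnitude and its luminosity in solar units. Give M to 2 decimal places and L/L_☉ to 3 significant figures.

d = 1/p = 1000/5.50 mas = 181.8 pc
M = m − 5 log₁₀ d + 5 = 12.73 − 5·2.2596 + 5 = 6.432
M − M_☉ = 6.432 − 4.83 = 1.602
L/L_☉ = 10^(−0.4 × 1.602) = 0.2287

M ≈ 6.43; L/L_☉ ≈ 0.229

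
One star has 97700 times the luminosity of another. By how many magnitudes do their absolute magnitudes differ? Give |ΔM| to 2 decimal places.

Pogson: ΔM = −2.5 log₁₀(ratio) = −2.5 log₁₀(97700) = −2.5 × 4.9899 = -12.475

|ΔM| ≈ 12.47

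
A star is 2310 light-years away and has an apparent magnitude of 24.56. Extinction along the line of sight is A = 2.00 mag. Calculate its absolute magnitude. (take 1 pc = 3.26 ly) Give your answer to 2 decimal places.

d = 2310 ly / 3.26 = 708.6 pc
5 log₁₀(d/10 pc) = 5 log₁₀(708.6) − 5 = 9.252
M = m − 5 log₁₀(d/10) − A = 24.56 − 9.252 − 2.00 = 13.308

M ≈ 13.31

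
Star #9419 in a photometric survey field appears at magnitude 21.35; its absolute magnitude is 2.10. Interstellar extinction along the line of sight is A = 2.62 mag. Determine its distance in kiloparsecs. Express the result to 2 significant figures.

m − M = 5 log₁₀(d/10 pc) + A  ⇒  21.35 − (2.10) − 2.62 = 5 log₁₀(d/10)
16.630 = 5 log₁₀(d/10)
log₁₀ d = (m − M − A)/5 + 1 = 4.3260
d = 10^4.3260 = 21180 pc
= 21.18 kpc

d ≈ 21 kpc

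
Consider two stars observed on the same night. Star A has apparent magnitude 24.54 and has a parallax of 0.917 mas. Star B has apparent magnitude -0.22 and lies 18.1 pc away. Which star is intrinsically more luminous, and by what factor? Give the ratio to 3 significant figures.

Star B is more luminous, by a factor of 2.21×10^6.

Star A: p = 0.917 mas = 9.17×10^-4″ → d = 1/p = 1091 pc
Star A: M = m − 5 log₁₀ d + 5 = 24.54 − 5·3.0376 + 5 = 14.352
Star B: M = m − 5 log₁₀ d + 5 = -0.22 − 5·1.2577 + 5 = -1.508
ΔM = M_A − M_B = 14.352 − (-1.508) = 15.860; smaller M is more luminous → Star B.
L ratio = 10^(0.4 |ΔM|) = 10^6.344 = 2.208×10^6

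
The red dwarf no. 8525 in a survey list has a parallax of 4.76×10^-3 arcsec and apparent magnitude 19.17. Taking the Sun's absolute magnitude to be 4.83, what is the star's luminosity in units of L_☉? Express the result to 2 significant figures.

d = 1/p = 1/4.76×10^-3″ = 210.1 pc
M = m − 5 log₁₀ d + 5 = 19.17 − 5·2.3224 + 5 = 12.558
M − M_☉ = 12.558 − 4.83 = 7.728
L/L_☉ = 10^(−0.4 × 7.728) = 8.106×10^-4

L/L_☉ ≈ 8.1×10^-4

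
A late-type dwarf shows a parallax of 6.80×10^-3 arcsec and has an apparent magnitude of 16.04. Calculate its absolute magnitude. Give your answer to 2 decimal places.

M ≈ 10.20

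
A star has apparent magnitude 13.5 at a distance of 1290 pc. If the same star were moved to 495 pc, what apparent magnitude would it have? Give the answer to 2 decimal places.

m ≈ 11.42

Flux ∝ 1/d², so Δm = 5 log₁₀(d₂/d₁) = 5 log₁₀(495/1290) = -2.080
m₂ = m₁ + Δm = 13.5 + (-2.080) = 11.420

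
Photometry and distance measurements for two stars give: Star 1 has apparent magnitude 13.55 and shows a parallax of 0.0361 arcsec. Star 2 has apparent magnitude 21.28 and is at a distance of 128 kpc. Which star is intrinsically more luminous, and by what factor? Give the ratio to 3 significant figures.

Star 1: d = 1/p = 1/0.0361″ = 27.70 pc
Star 1: M = m − 5 log₁₀ d + 5 = 13.55 − 5·1.4425 + 5 = 11.338
Star 2: d = 128 kpc = 128000 pc
Star 2: M = m − 5 log₁₀ d + 5 = 21.28 − 5·5.1072 + 5 = 0.744
ΔM = M_1 − M_2 = 11.338 − (0.744) = 10.594; smaller M is more luminous → Star 2.
L ratio = 10^(0.4 |ΔM|) = 10^4.237 = 17280

Star 2 is more luminous, by a factor of 17300.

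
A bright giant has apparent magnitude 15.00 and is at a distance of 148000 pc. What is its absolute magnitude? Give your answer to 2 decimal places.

5 log₁₀(d/10 pc) = 5 log₁₀(148000) − 5 = 20.851
M = m − 5 log₁₀(d/10) = 15.00 − 20.851 = -5.851

M ≈ -5.85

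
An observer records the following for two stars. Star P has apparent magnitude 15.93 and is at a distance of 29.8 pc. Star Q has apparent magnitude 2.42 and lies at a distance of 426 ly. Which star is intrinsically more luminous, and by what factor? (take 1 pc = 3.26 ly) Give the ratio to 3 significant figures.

Star Q is more luminous, by a factor of 4.87×10^6.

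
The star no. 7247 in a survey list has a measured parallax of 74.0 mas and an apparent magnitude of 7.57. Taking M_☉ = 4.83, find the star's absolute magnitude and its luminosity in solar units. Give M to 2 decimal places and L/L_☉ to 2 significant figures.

M ≈ 6.92; L/L_☉ ≈ 0.15

d = 1/p = 1000/74.0 mas = 13.51 pc
M = m − 5 log₁₀ d + 5 = 7.57 − 5·1.1308 + 5 = 6.916
M − M_☉ = 6.916 − 4.83 = 2.086
L/L_☉ = 10^(−0.4 × 2.086) = 0.1464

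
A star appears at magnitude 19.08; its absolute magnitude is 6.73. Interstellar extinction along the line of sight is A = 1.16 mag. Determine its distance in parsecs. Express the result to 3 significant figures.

m − M = 5 log₁₀(d/10 pc) + A  ⇒  19.08 − (6.73) − 1.16 = 5 log₁₀(d/10)
11.190 = 5 log₁₀(d/10)
log₁₀ d = (m − M − A)/5 + 1 = 3.2380
d = 10^3.2380 = 1730 pc

d ≈ 1730 pc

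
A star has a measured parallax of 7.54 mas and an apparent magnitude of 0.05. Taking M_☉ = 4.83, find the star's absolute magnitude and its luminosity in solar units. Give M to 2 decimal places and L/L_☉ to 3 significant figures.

M ≈ -5.56; L/L_☉ ≈ 14400

d = 1/p = 1000/7.54 mas = 132.6 pc
M = m − 5 log₁₀ d + 5 = 0.05 − 5·2.1226 + 5 = -5.563
M − M_☉ = -5.563 − 4.83 = -10.393
L/L_☉ = 10^(−0.4 × -10.393) = 14360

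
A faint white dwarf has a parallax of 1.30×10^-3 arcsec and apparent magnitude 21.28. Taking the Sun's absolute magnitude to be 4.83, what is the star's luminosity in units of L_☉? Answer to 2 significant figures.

L/L_☉ ≈ 1.6×10^-3

d = 1/p = 1/1.30×10^-3″ = 769.2 pc
M = m − 5 log₁₀ d + 5 = 21.28 − 5·2.8861 + 5 = 11.850
M − M_☉ = 11.850 − 4.83 = 7.020
L/L_☉ = 10^(−0.4 × 7.020) = 1.556×10^-3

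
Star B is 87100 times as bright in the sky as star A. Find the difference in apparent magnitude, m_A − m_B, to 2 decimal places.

Pogson: Δm = −2.5 log₁₀(ratio) = −2.5 log₁₀(87100) = −2.5 × 4.9400 = -12.350
Star B is brighter so has the smaller magnitude: m_A − m_B is positive.

m_A − m_B ≈ 12.35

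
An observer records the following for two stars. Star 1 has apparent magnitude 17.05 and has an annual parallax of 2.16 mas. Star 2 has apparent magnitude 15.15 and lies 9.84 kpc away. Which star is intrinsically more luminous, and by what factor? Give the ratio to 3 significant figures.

Star 2 is more luminous, by a factor of 2600.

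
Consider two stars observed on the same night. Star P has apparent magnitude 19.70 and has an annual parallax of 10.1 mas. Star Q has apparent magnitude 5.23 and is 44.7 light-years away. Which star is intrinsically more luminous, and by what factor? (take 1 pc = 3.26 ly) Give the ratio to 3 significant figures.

Star P: p = 10.1 mas = 0.0101″ → d = 1/p = 99.01 pc
Star P: M = m − 5 log₁₀ d + 5 = 19.70 − 5·1.9957 + 5 = 14.722
Star Q: d = 44.7 ly / 3.26 = 13.71 pc
Star Q: M = m − 5 log₁₀ d + 5 = 5.23 − 5·1.1371 + 5 = 4.545
ΔM = M_P − M_Q = 14.722 − (4.545) = 10.177; smaller M is more luminous → Star Q.
L ratio = 10^(0.4 |ΔM|) = 10^4.071 = 11770

Star Q is more luminous, by a factor of 11800.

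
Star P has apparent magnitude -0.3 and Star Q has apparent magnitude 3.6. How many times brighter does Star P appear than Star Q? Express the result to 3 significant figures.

Magnitude difference = -3.9
Flux ratio = 10^(−0.4 Δm) = 10^(−0.4 × -3.9) = 10^1.560 = 36.31

36.3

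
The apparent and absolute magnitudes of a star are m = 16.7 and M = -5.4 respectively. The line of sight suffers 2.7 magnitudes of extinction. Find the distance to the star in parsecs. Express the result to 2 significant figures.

m − M = 5 log₁₀(d/10 pc) + A  ⇒  16.7 − (-5.4) − 2.7 = 5 log₁₀(d/10)
19.400 = 5 log₁₀(d/10)
log₁₀ d = (m − M − A)/5 + 1 = 4.8800
d = 10^4.8800 = 75860 pc

d ≈ 76000 pc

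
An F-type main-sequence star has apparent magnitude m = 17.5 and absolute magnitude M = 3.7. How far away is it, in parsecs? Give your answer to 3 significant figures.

d ≈ 5750 pc

Distance modulus: m − M = 17.5 − (3.7) = 13.800
m − M = 5 log₁₀ d − 5
log₁₀ d = (m − M)/5 + 1 = 3.7600
d = 10^3.7600 = 5754 pc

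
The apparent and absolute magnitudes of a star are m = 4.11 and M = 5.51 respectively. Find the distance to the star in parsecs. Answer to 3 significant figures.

d ≈ 5.25 pc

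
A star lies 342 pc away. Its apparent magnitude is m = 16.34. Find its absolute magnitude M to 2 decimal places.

5 log₁₀(d/10 pc) = 5 log₁₀(342.0) − 5 = 7.670
M = m − 5 log₁₀(d/10) = 16.34 − 7.670 = 8.670

M ≈ 8.67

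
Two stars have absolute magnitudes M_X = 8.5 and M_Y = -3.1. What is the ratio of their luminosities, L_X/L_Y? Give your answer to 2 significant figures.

ΔM = M_X − M_Y = 11.6
L_X/L_Y = 10^(−0.4 ΔM) = 10^-4.640 = 2.291×10^-5

L_X/L_Y ≈ 2.3×10^-5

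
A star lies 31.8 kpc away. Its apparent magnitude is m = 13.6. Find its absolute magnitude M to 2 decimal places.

M ≈ -3.91

d = 31.8 kpc = 31800 pc
5 log₁₀(d/10 pc) = 5 log₁₀(31800) − 5 = 17.512
M = m − 5 log₁₀(d/10) = 13.6 − 17.512 = -3.912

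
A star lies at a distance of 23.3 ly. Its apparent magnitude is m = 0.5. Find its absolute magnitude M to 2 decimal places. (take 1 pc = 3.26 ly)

M ≈ 1.23

d = 23.3 ly / 3.26 = 7.147 pc
5 log₁₀(d/10 pc) = 5 log₁₀(7.147) − 5 = -0.729
M = m − 5 log₁₀(d/10) = 0.5 + 0.729 = 1.229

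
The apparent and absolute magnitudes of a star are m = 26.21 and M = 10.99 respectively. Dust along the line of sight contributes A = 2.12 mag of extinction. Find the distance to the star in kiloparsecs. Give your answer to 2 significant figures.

d ≈ 4.2 kpc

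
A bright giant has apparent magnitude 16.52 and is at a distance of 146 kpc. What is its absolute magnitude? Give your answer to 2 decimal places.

d = 146 kpc = 146000 pc
5 log₁₀(d/10 pc) = 5 log₁₀(146000) − 5 = 20.822
M = m − 5 log₁₀(d/10) = 16.52 − 20.822 = -4.302

M ≈ -4.30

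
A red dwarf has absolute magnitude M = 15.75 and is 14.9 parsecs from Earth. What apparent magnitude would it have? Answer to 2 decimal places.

m ≈ 16.62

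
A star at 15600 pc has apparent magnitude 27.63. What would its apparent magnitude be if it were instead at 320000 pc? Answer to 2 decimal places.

m ≈ 34.19

Flux ∝ 1/d², so Δm = 5 log₁₀(d₂/d₁) = 5 log₁₀(320000/15600) = 6.560
m₂ = m₁ + Δm = 27.63 + (6.560) = 34.190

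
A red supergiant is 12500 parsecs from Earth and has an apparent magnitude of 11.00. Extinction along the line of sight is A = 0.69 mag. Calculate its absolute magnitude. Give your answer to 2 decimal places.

M ≈ -5.17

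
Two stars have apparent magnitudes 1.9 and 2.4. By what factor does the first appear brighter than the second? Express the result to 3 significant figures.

1.58

Δm = 1.9 − (2.4) = -0.5
Flux ratio = 10^(−0.4 Δm) = 10^(−0.4 × -0.5) = 10^0.200 = 1.585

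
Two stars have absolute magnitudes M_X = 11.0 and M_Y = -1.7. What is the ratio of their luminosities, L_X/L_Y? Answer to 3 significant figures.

ΔM = M_X − M_Y = 12.7
L_X/L_Y = 10^(−0.4 ΔM) = 10^-5.080 = 8.318×10^-6

L_X/L_Y ≈ 8.32×10^-6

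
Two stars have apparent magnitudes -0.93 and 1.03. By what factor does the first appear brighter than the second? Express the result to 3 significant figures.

6.08

Magnitude difference = -1.96
Flux ratio = 10^(−0.4 Δm) = 10^(−0.4 × -1.96) = 10^0.784 = 6.081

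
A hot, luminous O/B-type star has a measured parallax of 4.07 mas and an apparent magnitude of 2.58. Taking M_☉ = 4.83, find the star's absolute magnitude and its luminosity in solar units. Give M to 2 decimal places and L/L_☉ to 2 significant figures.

d = 1/p = 1000/4.07 mas = 245.7 pc
M = m − 5 log₁₀ d + 5 = 2.58 − 5·2.3904 + 5 = -4.372
M − M_☉ = -4.372 − 4.83 = -9.202
L/L_☉ = 10^(−0.4 × -9.202) = 4795

M ≈ -4.37; L/L_☉ ≈ 4800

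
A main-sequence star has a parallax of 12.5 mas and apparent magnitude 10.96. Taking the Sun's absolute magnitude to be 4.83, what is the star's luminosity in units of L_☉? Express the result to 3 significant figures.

L/L_☉ ≈ 0.226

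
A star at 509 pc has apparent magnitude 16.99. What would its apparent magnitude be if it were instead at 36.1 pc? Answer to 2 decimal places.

m ≈ 11.24

Flux ∝ 1/d², so Δm = 5 log₁₀(d₂/d₁) = 5 log₁₀(36.1/509) = -5.746
m₂ = m₁ + Δm = 16.99 + (-5.746) = 11.244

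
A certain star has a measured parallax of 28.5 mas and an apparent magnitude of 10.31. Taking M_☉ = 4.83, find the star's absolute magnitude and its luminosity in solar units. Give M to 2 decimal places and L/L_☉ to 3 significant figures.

d = 1/p = 1000/28.5 mas = 35.09 pc
M = m − 5 log₁₀ d + 5 = 10.31 − 5·1.5452 + 5 = 7.584
M − M_☉ = 7.584 − 4.83 = 2.754
L/L_☉ = 10^(−0.4 × 2.754) = 0.07912

M ≈ 7.58; L/L_☉ ≈ 0.0791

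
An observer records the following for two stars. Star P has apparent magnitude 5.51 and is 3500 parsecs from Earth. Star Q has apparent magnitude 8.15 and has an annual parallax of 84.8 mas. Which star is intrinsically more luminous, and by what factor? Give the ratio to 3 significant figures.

Star P is more luminous, by a factor of 1.00×10^6.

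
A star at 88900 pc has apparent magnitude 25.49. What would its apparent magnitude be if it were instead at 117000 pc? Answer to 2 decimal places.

m ≈ 26.09

Flux ∝ 1/d², so Δm = 5 log₁₀(d₂/d₁) = 5 log₁₀(117000/88900) = 0.596
m₂ = m₁ + Δm = 25.49 + (0.596) = 26.086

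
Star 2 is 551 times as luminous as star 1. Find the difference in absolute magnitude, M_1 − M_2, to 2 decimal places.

M_1 − M_2 ≈ 6.85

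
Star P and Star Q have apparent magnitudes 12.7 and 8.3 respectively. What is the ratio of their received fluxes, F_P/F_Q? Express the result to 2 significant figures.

F_P/F_Q ≈ 0.017

Magnitude difference = 4.4
Flux ratio = 10^(−0.4 Δm) = 10^(−0.4 × 4.4) = 10^-1.760 = 0.01738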